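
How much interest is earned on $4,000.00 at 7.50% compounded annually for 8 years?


Compound interest earned = final amount − principal.
A = P(1 + r/n)^(nt) = $4,000.00 × (1 + 0.075/1)^(1 × 8) = $7,133.91
Interest = A − P = $7,133.91 − $4,000.00 = $3,133.91

Interest = A - P = $3,133.91


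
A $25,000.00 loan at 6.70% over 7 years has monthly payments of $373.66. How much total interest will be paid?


Total paid over the life of the loan = PMT × n.
Total paid = $373.66 × 84 = $31,387.44
Total interest = total paid − principal = $31,387.44 − $25,000.00 = $6,387.44

Total interest = (PMT × n) - PV = $6,387.44


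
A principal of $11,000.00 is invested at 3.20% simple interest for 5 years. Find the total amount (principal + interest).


Total amount formula: A = P(1 + rt) = P + P·r·t
Interest: I = P × r × t = $11,000.00 × 0.032 × 5 = $1,760.00
A = P + I = $11,000.00 + $1,760.00 = $12,760.00

A = P + I = P(1 + rt) = $12,760.00


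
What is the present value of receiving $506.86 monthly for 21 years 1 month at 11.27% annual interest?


Present value of an ordinary annuity: PV = PMT × (1 − (1 + r)^(−n)) / r
Monthly rate r = 0.1127/12 ≈ 0.00939167, n = 253
PV = $506.86 × (1 − (1 + 0.1127/12)^(−253)) / (0.1127/12)
PV = $506.86 × 96.473932
PV = $48,898.78

PV = PMT × (1-(1+r)^(-n))/r = $48,898.78


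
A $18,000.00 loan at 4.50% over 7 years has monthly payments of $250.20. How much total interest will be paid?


Total paid over the life of the loan = PMT × n.
Total paid = $250.20 × 84 = $21,016.80
Total interest = total paid − principal = $21,016.80 − $18,000.00 = $3,016.80

Total interest = (PMT × n) - PV = $3,016.80


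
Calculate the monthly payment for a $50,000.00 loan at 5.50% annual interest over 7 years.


Loan payment formula: PMT = PV × r / (1 − (1 + r)^(−n))
Monthly rate r = 0.055/12 ≈ 0.00458333, n = 84 months
Denominator: 1 − (1 + 0.055/12)^(−84) = 0.318951
PMT = $50,000.00 × (0.055/12) / 0.318951
PMT = $718.50 per month

PMT = PV × r / (1-(1+r)^(-n)) = $718.50/month


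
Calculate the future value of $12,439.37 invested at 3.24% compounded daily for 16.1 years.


Compound interest formula: A = P(1 + r/n)^(nt)
A = $12,439.37 × (1 + 0.0324/365)^(365 × 16.1)
Growth factor: (1 + 0.0324/365)^5876.5 = 1.684749
A = $12,439.37 × 1.684749
A = $20,957.22

A = P(1 + r/n)^(nt) = $20,957.22


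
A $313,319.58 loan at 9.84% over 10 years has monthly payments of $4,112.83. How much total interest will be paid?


Total paid over the life of the loan = PMT × n.
Total paid = $4,112.83 × 120 = $493,539.60
Total interest = total paid − principal = $493,539.60 − $313,319.58 = $180,220.02

Total interest = (PMT × n) - PV = $180,220.02


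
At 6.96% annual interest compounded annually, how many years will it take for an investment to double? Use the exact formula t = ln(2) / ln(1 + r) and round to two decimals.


Doubling condition: (1 + r)^t = 2
Take ln of both sides: t × ln(1 + r) = ln(2)
t = ln(2) / ln(1 + r)
t = 0.693147 / 0.067285
t = 10.30

t = ln(2) / ln(1 + r) = 10.30 years


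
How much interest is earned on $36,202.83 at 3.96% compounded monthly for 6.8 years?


Compound interest earned = final amount − principal.
A = P(1 + r/n)^(nt) = $36,202.83 × (1 + 0.0396/12)^(12 × 6.8) = $47,369.28
Interest = A − P = $47,369.28 − $36,202.83 = $11,166.45

Interest = A - P = $11,166.45


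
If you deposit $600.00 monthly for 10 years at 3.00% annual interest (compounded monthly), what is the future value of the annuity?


Future value of an ordinary annuity: FV = PMT × ((1 + r)^n − 1) / r
Monthly rate r = 0.03/12 = 0.0025, n = 120
FV = $600.00 × ((1 + 0.03/12)^120 − 1) / (0.03/12)
FV = $600.00 × 139.741419
FV = $83,844.85

FV = PMT × ((1+r)^n - 1)/r = $83,844.85


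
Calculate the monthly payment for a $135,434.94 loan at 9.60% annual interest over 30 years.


Loan payment formula: PMT = PV × r / (1 − (1 + r)^(−n))
Monthly rate r = 0.096/12 = 0.008, n = 360 months
Denominator: 1 − (1 + 0.096/12)^(−360) = 0.9432183
PMT = $135,434.94 × (0.096/12) / 0.9432183
PMT = $1,148.70 per month

PMT = PV × r / (1-(1+r)^(-n)) = $1,148.70/month


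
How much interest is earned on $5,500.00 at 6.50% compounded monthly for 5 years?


Compound interest earned = final amount − principal.
A = P(1 + r/n)^(nt) = $5,500.00 × (1 + 0.065/12)^(12 × 5) = $7,605.50
Interest = A − P = $7,605.50 − $5,500.00 = $2,105.50

Interest = A - P = $2,105.50


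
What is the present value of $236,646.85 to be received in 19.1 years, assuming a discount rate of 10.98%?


Present value formula: PV = FV / (1 + r)^t
PV = $236,646.85 / (1 + 0.1098)^19.1
PV = $236,646.85 / 7.3143234
PV = $32,353.89

PV = FV / (1 + r)^t = $32,353.89


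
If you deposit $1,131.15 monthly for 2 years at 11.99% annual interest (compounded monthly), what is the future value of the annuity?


Future value of an ordinary annuity: FV = PMT × ((1 + r)^n − 1) / r
Monthly rate r = 0.1199/12 ≈ 0.00999167, n = 24
FV = $1,131.15 × ((1 + 0.1199/12)^24 − 1) / (0.1199/12)
FV = $1,131.15 × 26.970800
FV = $30,508.02

FV = PMT × ((1+r)^n - 1)/r = $30,508.02


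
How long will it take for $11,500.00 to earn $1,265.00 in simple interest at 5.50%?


Rearrange the simple interest formula for t:
I = P × r × t  ⇒  t = I / (P × r)
t = $1,265.00 / ($11,500.00 × 0.055)
t = 2

t = I/(P×r) = 2 years


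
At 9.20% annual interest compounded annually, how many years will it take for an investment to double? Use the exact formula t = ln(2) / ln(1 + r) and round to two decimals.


Doubling condition: (1 + r)^t = 2
Take ln of both sides: t × ln(1 + r) = ln(2)
t = ln(2) / ln(1 + r)
t = 0.693147 / 0.088011
t = 7.88

t = ln(2) / ln(1 + r) = 7.88 years


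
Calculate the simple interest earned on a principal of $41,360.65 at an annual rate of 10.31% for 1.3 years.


Simple interest formula: I = P × r × t
I = $41,360.65 × 0.1031 × 1.3
I = $5,543.57

I = P × r × t = $5,543.57


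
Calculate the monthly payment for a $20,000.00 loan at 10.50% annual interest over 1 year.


Loan payment formula: PMT = PV × r / (1 − (1 + r)^(−n))
Monthly rate r = 0.105/12 = 0.00875, n = 12 months
Denominator: 1 − (1 + 0.105/12)^(−12) = 0.0992642
PMT = $20,000.00 × (0.105/12) / 0.0992642
PMT = $1,762.97 per month

PMT = PV × r / (1-(1+r)^(-n)) = $1,762.97/month


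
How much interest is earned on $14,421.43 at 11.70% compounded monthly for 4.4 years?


Compound interest earned = final amount − principal.
A = P(1 + r/n)^(nt) = $14,421.43 × (1 + 0.117/12)^(12 × 4.4) = $24,071.34
Interest = A − P = $24,071.34 − $14,421.43 = $9,649.91

Interest = A - P = $9,649.91


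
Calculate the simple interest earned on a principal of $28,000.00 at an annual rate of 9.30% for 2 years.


Simple interest formula: I = P × r × t
I = $28,000.00 × 0.093 × 2
I = $5,208.00

I = P × r × t = $5,208.00


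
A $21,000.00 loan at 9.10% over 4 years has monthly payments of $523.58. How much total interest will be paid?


Total paid over the life of the loan = PMT × n.
Total paid = $523.58 × 48 = $25,131.84
Total interest = total paid − principal = $25,131.84 − $21,000.00 = $4,131.84

Total interest = (PMT × n) - PV = $4,131.84


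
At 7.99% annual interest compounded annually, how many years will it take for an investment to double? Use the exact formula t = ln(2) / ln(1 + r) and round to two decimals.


Doubling condition: (1 + r)^t = 2
Take ln of both sides: t × ln(1 + r) = ln(2)
t = ln(2) / ln(1 + r)
t = 0.693147 / 0.076868
t = 9.02

t = ln(2) / ln(1 + r) = 9.02 years


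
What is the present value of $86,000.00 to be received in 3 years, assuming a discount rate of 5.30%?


Present value formula: PV = FV / (1 + r)^t
PV = $86,000.00 / (1 + 0.053)^3
PV = $86,000.00 / 1.167576
PV = $73,656.88

PV = FV / (1 + r)^t = $73,656.88


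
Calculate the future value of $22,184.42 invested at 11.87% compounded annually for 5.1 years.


Compound interest formula: A = P(1 + r/n)^(nt)
A = $22,184.42 × (1 + 0.1187/1)^(1 × 5.1)
Growth factor: (1 + 0.1187/1)^5.1 = 1.77190141
A = $22,184.42 × 1.77190141
A = $39,308.61

A = P(1 + r/n)^(nt) = $39,308.61


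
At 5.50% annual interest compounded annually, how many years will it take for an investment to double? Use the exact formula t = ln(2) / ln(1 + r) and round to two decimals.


Doubling condition: (1 + r)^t = 2
Take ln of both sides: t × ln(1 + r) = ln(2)
t = ln(2) / ln(1 + r)
t = 0.693147 / 0.053541
t = 12.95

t = ln(2) / ln(1 + r) = 12.95 years


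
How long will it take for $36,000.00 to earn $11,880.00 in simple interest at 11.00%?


Rearrange the simple interest formula for t:
I = P × r × t  ⇒  t = I / (P × r)
t = $11,880.00 / ($36,000.00 × 0.11)
t = 3

t = I/(P×r) = 3 years


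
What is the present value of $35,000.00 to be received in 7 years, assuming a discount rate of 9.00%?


Present value formula: PV = FV / (1 + r)^t
PV = $35,000.00 / (1 + 0.09)^7
PV = $35,000.00 / 1.828039
PV = $19,146.20

PV = FV / (1 + r)^t = $19,146.20


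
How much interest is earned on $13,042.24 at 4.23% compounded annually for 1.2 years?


Compound interest earned = final amount − principal.
A = P(1 + r/n)^(nt) = $13,042.24 × (1 + 0.0423/1)^(1 × 1.2) = $13,707.03
Interest = A − P = $13,707.03 − $13,042.24 = $664.79

Interest = A - P = $664.79


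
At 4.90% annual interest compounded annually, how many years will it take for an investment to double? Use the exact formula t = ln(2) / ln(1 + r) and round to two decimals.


Doubling condition: (1 + r)^t = 2
Take ln of both sides: t × ln(1 + r) = ln(2)
t = ln(2) / ln(1 + r)
t = 0.693147 / 0.047837
t = 14.49

t = ln(2) / ln(1 + r) = 14.49 years


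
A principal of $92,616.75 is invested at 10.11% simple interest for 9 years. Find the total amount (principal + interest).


Total amount formula: A = P(1 + rt) = P + P·r·t
Interest: I = P × r × t = $92,616.75 × 0.1011 × 9 = $84,271.98
A = P + I = $92,616.75 + $84,271.98 = $176,888.73

A = P + I = P(1 + rt) = $176,888.73


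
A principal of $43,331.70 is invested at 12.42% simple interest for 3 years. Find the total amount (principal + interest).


Total amount formula: A = P(1 + rt) = P + P·r·t
Interest: I = P × r × t = $43,331.70 × 0.1242 × 3 = $16,145.39
A = P + I = $43,331.70 + $16,145.39 = $59,477.09

A = P + I = P(1 + rt) = $59,477.09


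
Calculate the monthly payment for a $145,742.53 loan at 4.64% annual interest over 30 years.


Loan payment formula: PMT = PV × r / (1 − (1 + r)^(−n))
Monthly rate r = 0.0464/12 ≈ 0.00386667, n = 360 months
Denominator: 1 − (1 + 0.0464/12)^(−360) = 0.750754
PMT = $145,742.53 × (0.0464/12) / 0.750754
PMT = $750.63 per month

PMT = PV × r / (1-(1+r)^(-n)) = $750.63/month


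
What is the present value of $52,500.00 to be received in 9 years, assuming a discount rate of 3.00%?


Present value formula: PV = FV / (1 + r)^t
PV = $52,500.00 / (1 + 0.03)^9
PV = $52,500.00 / 1.304773
PV = $40,236.88

PV = FV / (1 + r)^t = $40,236.88


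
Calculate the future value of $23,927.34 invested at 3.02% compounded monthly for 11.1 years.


Compound interest formula: A = P(1 + r/n)^(nt)
A = $23,927.34 × (1 + 0.0302/12)^(12 × 11.1)
Growth factor: (1 + 0.0302/12)^133.2 = 1.3976593
A = $23,927.34 × 1.3976593
A = $33,442.27

A = P(1 + r/n)^(nt) = $33,442.27


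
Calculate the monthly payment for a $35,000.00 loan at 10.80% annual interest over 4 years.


Loan payment formula: PMT = PV × r / (1 − (1 + r)^(−n))
Monthly rate r = 0.108/12 = 0.009, n = 48 months
Denominator: 1 − (1 + 0.108/12)^(−48) = 0.349535
PMT = $35,000.00 × (0.108/12) / 0.349535
PMT = $901.20 per month

PMT = PV × r / (1-(1+r)^(-n)) = $901.20/month


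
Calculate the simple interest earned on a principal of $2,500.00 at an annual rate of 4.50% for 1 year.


Simple interest formula: I = P × r × t
I = $2,500.00 × 0.045 × 1
I = $112.50

I = P × r × t = $112.50


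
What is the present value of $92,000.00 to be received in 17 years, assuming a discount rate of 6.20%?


Present value formula: PV = FV / (1 + r)^t
PV = $92,000.00 / (1 + 0.062)^17
PV = $92,000.00 / 2.780461
PV = $33,088.04

PV = FV / (1 + r)^t = $33,088.04


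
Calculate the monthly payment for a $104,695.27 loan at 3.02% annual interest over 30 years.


Loan payment formula: PMT = PV × r / (1 − (1 + r)^(−n))
Monthly rate r = 0.0302/12 ≈ 0.00251667, n = 360 months
Denominator: 1 − (1 + 0.0302/12)^(−360) = 0.595402
PMT = $104,695.27 × (0.0302/12) / 0.595402
PMT = $442.53 per month

PMT = PV × r / (1-(1+r)^(-n)) = $442.53/month


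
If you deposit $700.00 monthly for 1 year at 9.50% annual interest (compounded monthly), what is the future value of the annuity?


Future value of an ordinary annuity: FV = PMT × ((1 + r)^n − 1) / r
Monthly rate r = 0.095/12 ≈ 0.00791667, n = 12
FV = $700.00 × ((1 + 0.095/12)^12 − 1) / (0.095/12)
FV = $700.00 × 12.536537
FV = $8,775.58

FV = PMT × ((1+r)^n - 1)/r = $8,775.58


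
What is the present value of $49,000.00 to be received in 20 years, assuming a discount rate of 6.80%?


Present value formula: PV = FV / (1 + r)^t
PV = $49,000.00 / (1 + 0.068)^20
PV = $49,000.00 / 3.7275635
PV = $13,145.32

PV = FV / (1 + r)^t = $13,145.32


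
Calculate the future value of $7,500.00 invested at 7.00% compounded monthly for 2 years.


Compound interest formula: A = P(1 + r/n)^(nt)
A = $7,500.00 × (1 + 0.07/12)^(12 × 2)
Growth factor: (1 + 0.07/12)^24 = 1.14980602
A = $7,500.00 × 1.14980602
A = $8,623.55

A = P(1 + r/n)^(nt) = $8,623.55


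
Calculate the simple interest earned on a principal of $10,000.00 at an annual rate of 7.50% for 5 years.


Simple interest formula: I = P × r × t
I = $10,000.00 × 0.075 × 5
I = $3,750.00

I = P × r × t = $3,750.00


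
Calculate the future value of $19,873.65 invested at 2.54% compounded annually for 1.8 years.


Compound interest formula: A = P(1 + r/n)^(nt)
A = $19,873.65 × (1 + 0.0254/1)^(1 × 1.8)
Growth factor: (1 + 0.0254/1)^1.8 = 1.046184
A = $19,873.65 × 1.046184
A = $20,791.49

A = P(1 + r/n)^(nt) = $20,791.49


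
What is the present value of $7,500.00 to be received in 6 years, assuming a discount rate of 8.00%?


Present value formula: PV = FV / (1 + r)^t
PV = $7,500.00 / (1 + 0.08)^6
PV = $7,500.00 / 1.586874
PV = $4,726.27

PV = FV / (1 + r)^t = $4,726.27


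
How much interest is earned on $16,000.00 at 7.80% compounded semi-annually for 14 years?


Compound interest earned = final amount − principal.
A = P(1 + r/n)^(nt) = $16,000.00 × (1 + 0.078/2)^(2 × 14) = $46,704.13
Interest = A − P = $46,704.13 − $16,000.00 = $30,704.13

Interest = A - P = $30,704.13


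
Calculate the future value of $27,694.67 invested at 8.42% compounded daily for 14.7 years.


Compound interest formula: A = P(1 + r/n)^(nt)
A = $27,694.67 × (1 + 0.0842/365)^(365 × 14.7)
Growth factor: (1 + 0.0842/365)^5365.5 = 3.4473205
A = $27,694.67 × 3.4473205
A = $95,472.40

A = P(1 + r/n)^(nt) = $95,472.40


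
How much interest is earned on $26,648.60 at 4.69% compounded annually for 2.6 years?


Compound interest earned = final amount − principal.
A = P(1 + r/n)^(nt) = $26,648.60 × (1 + 0.0469/1)^(1 × 2.6) = $30,021.19
Interest = A − P = $30,021.19 − $26,648.60 = $3,372.59

Interest = A - P = $3,372.59


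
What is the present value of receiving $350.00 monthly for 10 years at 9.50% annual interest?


Present value of an ordinary annuity: PV = PMT × (1 − (1 + r)^(−n)) / r
Monthly rate r = 0.095/12 ≈ 0.00791667, n = 120
PV = $350.00 × (1 − (1 + 0.095/12)^(−120)) / (0.095/12)
PV = $350.00 × 77.281211
PV = $27,048.42

PV = PMT × (1-(1+r)^(-n))/r = $27,048.42


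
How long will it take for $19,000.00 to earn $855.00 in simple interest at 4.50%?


Rearrange the simple interest formula for t:
I = P × r × t  ⇒  t = I / (P × r)
t = $855.00 / ($19,000.00 × 0.045)
t = 1

t = I/(P×r) = 1 year


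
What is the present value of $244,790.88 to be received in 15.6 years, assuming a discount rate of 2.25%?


Present value formula: PV = FV / (1 + r)^t
PV = $244,790.88 / (1 + 0.0225)^15.6
PV = $244,790.88 / 1.4149717
PV = $173,000.55

PV = FV / (1 + r)^t = $173,000.55


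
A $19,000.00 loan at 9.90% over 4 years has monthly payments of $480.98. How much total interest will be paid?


Total paid over the life of the loan = PMT × n.
Total paid = $480.98 × 48 = $23,087.04
Total interest = total paid − principal = $23,087.04 − $19,000.00 = $4,087.04

Total interest = (PMT × n) - PV = $4,087.04


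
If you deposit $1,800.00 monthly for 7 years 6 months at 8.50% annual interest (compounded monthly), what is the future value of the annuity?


Future value of an ordinary annuity: FV = PMT × ((1 + r)^n − 1) / r
Monthly rate r = 0.085/12 ≈ 0.00708333, n = 90
FV = $1,800.00 × ((1 + 0.085/12)^90 − 1) / (0.085/12)
FV = $1,800.00 × 125.294009
FV = $225,529.22

FV = PMT × ((1+r)^n - 1)/r = $225,529.22


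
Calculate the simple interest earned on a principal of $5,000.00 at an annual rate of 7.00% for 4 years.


Simple interest formula: I = P × r × t
I = $5,000.00 × 0.07 × 4
I = $1,400.00

I = P × r × t = $1,400.00


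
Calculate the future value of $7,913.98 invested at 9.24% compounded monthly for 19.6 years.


Compound interest formula: A = P(1 + r/n)^(nt)
A = $7,913.98 × (1 + 0.0924/12)^(12 × 19.6)
Growth factor: (1 + 0.0924/12)^235.2 = 6.074521
A = $7,913.98 × 6.074521
A = $48,073.64

A = P(1 + r/n)^(nt) = $48,073.64


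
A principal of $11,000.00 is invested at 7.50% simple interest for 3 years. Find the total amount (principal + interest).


Total amount formula: A = P(1 + rt) = P + P·r·t
Interest: I = P × r × t = $11,000.00 × 0.075 × 3 = $2,475.00
A = P + I = $11,000.00 + $2,475.00 = $13,475.00

A = P + I = P(1 + rt) = $13,475.00


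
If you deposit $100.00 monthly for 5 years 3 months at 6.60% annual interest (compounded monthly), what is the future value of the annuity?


Future value of an ordinary annuity: FV = PMT × ((1 + r)^n − 1) / r
Monthly rate r = 0.066/12 = 0.0055, n = 63
FV = $100.00 × ((1 + 0.066/12)^63 − 1) / (0.066/12)
FV = $100.00 × 75.048651
FV = $7,504.87

FV = PMT × ((1+r)^n - 1)/r = $7,504.87


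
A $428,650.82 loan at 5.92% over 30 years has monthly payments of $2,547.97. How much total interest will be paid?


Total paid over the life of the loan = PMT × n.
Total paid = $2,547.97 × 360 = $917,269.20
Total interest = total paid − principal = $917,269.20 − $428,650.82 = $488,618.38

Total interest = (PMT × n) - PV = $488,618.38


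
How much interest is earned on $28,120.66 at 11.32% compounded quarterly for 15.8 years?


Compound interest earned = final amount − principal.
A = P(1 + r/n)^(nt) = $28,120.66 × (1 + 0.1132/4)^(4 × 15.8) = $164,058.65
Interest = A − P = $164,058.65 − $28,120.66 = $135,937.99

Interest = A - P = $135,937.99


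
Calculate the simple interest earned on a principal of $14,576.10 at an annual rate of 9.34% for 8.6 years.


Simple interest formula: I = P × r × t
I = $14,576.10 × 0.0934 × 8.6
I = $11,708.11

I = P × r × t = $11,708.11


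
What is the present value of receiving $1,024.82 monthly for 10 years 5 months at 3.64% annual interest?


Present value of an ordinary annuity: PV = PMT × (1 − (1 + r)^(−n)) / r
Monthly rate r = 0.0364/12 ≈ 0.00303333, n = 125
PV = $1,024.82 × (1 − (1 + 0.0364/12)^(−125)) / (0.0364/12)
PV = $1,024.82 × 103.904029
PV = $106,482.93

PV = PMT × (1-(1+r)^(-n))/r = $106,482.93


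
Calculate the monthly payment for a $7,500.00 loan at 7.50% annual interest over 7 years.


Loan payment formula: PMT = PV × r / (1 − (1 + r)^(−n))
Monthly rate r = 0.075/12 = 0.00625, n = 84 months
Denominator: 1 − (1 + 0.075/12)^(−84) = 0.407477
PMT = $7,500.00 × (0.075/12) / 0.407477
PMT = $115.04 per month

PMT = PV × r / (1-(1+r)^(-n)) = $115.04/month


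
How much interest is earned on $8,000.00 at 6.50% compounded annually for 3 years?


Compound interest earned = final amount − principal.
A = P(1 + r/n)^(nt) = $8,000.00 × (1 + 0.065/1)^(1 × 3) = $9,663.60
Interest = A − P = $9,663.60 − $8,000.00 = $1,663.60

Interest = A - P = $1,663.60


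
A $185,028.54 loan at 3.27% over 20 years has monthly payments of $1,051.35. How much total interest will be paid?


Total paid over the life of the loan = PMT × n.
Total paid = $1,051.35 × 240 = $252,324.00
Total interest = total paid − principal = $252,324.00 − $185,028.54 = $67,295.46

Total interest = (PMT × n) - PV = $67,295.46


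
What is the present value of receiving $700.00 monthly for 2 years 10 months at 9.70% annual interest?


Present value of an ordinary annuity: PV = PMT × (1 − (1 + r)^(−n)) / r
Monthly rate r = 0.097/12 ≈ 0.00808333, n = 34
PV = $700.00 × (1 − (1 + 0.097/12)^(−34)) / (0.097/12)
PV = $700.00 × 29.624099
PV = $20,736.87

PV = PMT × (1-(1+r)^(-n))/r = $20,736.87


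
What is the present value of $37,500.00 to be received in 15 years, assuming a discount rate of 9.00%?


Present value formula: PV = FV / (1 + r)^t
PV = $37,500.00 / (1 + 0.09)^15
PV = $37,500.00 / 3.642482
PV = $10,295.18

PV = FV / (1 + r)^t = $10,295.18


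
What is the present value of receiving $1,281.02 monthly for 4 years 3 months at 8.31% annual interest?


Present value of an ordinary annuity: PV = PMT × (1 − (1 + r)^(−n)) / r
Monthly rate r = 0.0831/12 = 0.006925, n = 51
PV = $1,281.02 × (1 − (1 + 0.0831/12)^(−51)) / (0.0831/12)
PV = $1,281.02 × 42.843345
PV = $54,883.18

PV = PMT × (1-(1+r)^(-n))/r = $54,883.18


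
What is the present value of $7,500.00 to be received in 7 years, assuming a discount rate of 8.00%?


Present value formula: PV = FV / (1 + r)^t
PV = $7,500.00 / (1 + 0.08)^7
PV = $7,500.00 / 1.713824
PV = $4,376.18

PV = FV / (1 + r)^t = $4,376.18


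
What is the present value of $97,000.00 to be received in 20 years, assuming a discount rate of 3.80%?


Present value formula: PV = FV / (1 + r)^t
PV = $97,000.00 / (1 + 0.038)^20
PV = $97,000.00 / 2.108371
PV = $46,007.08

PV = FV / (1 + r)^t = $46,007.08


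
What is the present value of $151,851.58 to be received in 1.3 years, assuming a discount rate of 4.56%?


Present value formula: PV = FV / (1 + r)^t
PV = $151,851.58 / (1 + 0.0456)^1.3
PV = $151,851.58 / 1.05968124
PV = $143,299.30

PV = FV / (1 + r)^t = $143,299.30


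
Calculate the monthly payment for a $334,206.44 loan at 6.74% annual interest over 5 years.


Loan payment formula: PMT = PV × r / (1 − (1 + r)^(−n))
Monthly rate r = 0.0674/12 ≈ 0.00561667, n = 60 months
Denominator: 1 − (1 + 0.0674/12)^(−60) = 0.2854177
PMT = $334,206.44 × (0.0674/12) / 0.2854177
PMT = $6,576.77 per month

PMT = PV × r / (1-(1+r)^(-n)) = $6,576.77/month


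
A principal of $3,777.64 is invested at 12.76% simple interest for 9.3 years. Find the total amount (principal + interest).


Total amount formula: A = P(1 + rt) = P + P·r·t
Interest: I = P × r × t = $3,777.64 × 0.1276 × 9.3 = $4,482.85
A = P + I = $3,777.64 + $4,482.85 = $8,260.49

A = P + I = P(1 + rt) = $8,260.49


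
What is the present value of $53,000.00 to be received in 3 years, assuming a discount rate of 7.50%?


Present value formula: PV = FV / (1 + r)^t
PV = $53,000.00 / (1 + 0.075)^3
PV = $53,000.00 / 1.242297
PV = $42,662.91

PV = FV / (1 + r)^t = $42,662.91


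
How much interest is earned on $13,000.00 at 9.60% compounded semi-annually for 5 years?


Compound interest earned = final amount − principal.
A = P(1 + r/n)^(nt) = $13,000.00 × (1 + 0.096/2)^(2 × 5) = $20,775.72
Interest = A − P = $20,775.72 − $13,000.00 = $7,775.72

Interest = A - P = $7,775.72


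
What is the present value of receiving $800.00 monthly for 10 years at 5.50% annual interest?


Present value of an ordinary annuity: PV = PMT × (1 − (1 + r)^(−n)) / r
Monthly rate r = 0.055/12 ≈ 0.00458333, n = 120
PV = $800.00 × (1 − (1 + 0.055/12)^(−120)) / (0.055/12)
PV = $800.00 × 92.143582
PV = $73,714.87

PV = PMT × (1-(1+r)^(-n))/r = $73,714.87


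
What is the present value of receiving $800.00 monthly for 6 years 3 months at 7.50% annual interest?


Present value of an ordinary annuity: PV = PMT × (1 − (1 + r)^(−n)) / r
Monthly rate r = 0.075/12 = 0.00625, n = 75
PV = $800.00 × (1 − (1 + 0.075/12)^(−75)) / (0.075/12)
PV = $800.00 × 59.728392
PV = $47,782.71

PV = PMT × (1-(1+r)^(-n))/r = $47,782.71


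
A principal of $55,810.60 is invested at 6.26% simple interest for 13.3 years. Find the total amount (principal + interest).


Total amount formula: A = P(1 + rt) = P + P·r·t
Interest: I = P × r × t = $55,810.60 × 0.0626 × 13.3 = $46,466.79
A = P + I = $55,810.60 + $46,466.79 = $102,277.39

A = P + I = P(1 + rt) = $102,277.39


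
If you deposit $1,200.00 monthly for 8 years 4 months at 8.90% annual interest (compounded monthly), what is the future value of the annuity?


Future value of an ordinary annuity: FV = PMT × ((1 + r)^n − 1) / r
Monthly rate r = 0.089/12 ≈ 0.00741667, n = 100
FV = $1,200.00 × ((1 + 0.089/12)^100 − 1) / (0.089/12)
FV = $1,200.00 × 147.464324
FV = $176,957.19

FV = PMT × ((1+r)^n - 1)/r = $176,957.19


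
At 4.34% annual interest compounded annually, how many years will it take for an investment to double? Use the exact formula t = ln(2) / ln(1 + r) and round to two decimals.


Doubling condition: (1 + r)^t = 2
Take ln of both sides: t × ln(1 + r) = ln(2)
t = ln(2) / ln(1 + r)
t = 0.693147 / 0.042485
t = 16.32

t = ln(2) / ln(1 + r) = 16.32 years


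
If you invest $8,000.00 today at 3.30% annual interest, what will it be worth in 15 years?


Future value formula: FV = PV × (1 + r)^t
FV = $8,000.00 × (1 + 0.033)^15
FV = $8,000.00 × 1.6274394
FV = $13,019.52

FV = PV × (1 + r)^t = $13,019.52


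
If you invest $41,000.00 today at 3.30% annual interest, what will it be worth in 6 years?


Future value formula: FV = PV × (1 + r)^t
FV = $41,000.00 × (1 + 0.033)^6
FV = $41,000.00 × 1.2150718
FV = $49,817.94

FV = PV × (1 + r)^t = $49,817.94


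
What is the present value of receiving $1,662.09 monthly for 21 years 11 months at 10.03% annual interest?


Present value of an ordinary annuity: PV = PMT × (1 − (1 + r)^(−n)) / r
Monthly rate r = 0.1003/12 ≈ 0.00835833, n = 263
PV = $1,662.09 × (1 − (1 + 0.1003/12)^(−263)) / (0.1003/12)
PV = $1,662.09 × 106.239257
PV = $176,579.21

PV = PMT × (1-(1+r)^(-n))/r = $176,579.21


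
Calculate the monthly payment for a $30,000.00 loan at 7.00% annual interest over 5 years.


Loan payment formula: PMT = PV × r / (1 − (1 + r)^(−n))
Monthly rate r = 0.07/12 ≈ 0.00583333, n = 60 months
Denominator: 1 − (1 + 0.07/12)^(−60) = 0.294595
PMT = $30,000.00 × (0.07/12) / 0.294595
PMT = $594.04 per month

PMT = PV × r / (1-(1+r)^(-n)) = $594.04/month


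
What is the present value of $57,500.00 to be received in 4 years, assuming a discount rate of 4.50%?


Present value formula: PV = FV / (1 + r)^t
PV = $57,500.00 / (1 + 0.045)^4
PV = $57,500.00 / 1.1925186
PV = $48,217.28

PV = FV / (1 + r)^t = $48,217.28


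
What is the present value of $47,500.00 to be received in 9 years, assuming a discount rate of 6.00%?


Present value formula: PV = FV / (1 + r)^t
PV = $47,500.00 / (1 + 0.06)^9
PV = $47,500.00 / 1.689479
PV = $28,115.18

PV = FV / (1 + r)^t = $28,115.18


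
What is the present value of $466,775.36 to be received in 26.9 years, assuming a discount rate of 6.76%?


Present value formula: PV = FV / (1 + r)^t
PV = $466,775.36 / (1 + 0.0676)^26.9
PV = $466,775.36 / 5.810191
PV = $80,337.35

PV = FV / (1 + r)^t = $80,337.35


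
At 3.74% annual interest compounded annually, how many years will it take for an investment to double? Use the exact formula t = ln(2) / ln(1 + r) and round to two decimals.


Doubling condition: (1 + r)^t = 2
Take ln of both sides: t × ln(1 + r) = ln(2)
t = ln(2) / ln(1 + r)
t = 0.693147 / 0.036718
t = 18.88

t = ln(2) / ln(1 + r) = 18.88 years


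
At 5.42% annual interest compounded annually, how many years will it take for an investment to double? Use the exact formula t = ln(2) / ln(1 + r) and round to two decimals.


Doubling condition: (1 + r)^t = 2
Take ln of both sides: t × ln(1 + r) = ln(2)
t = ln(2) / ln(1 + r)
t = 0.693147 / 0.052782
t = 13.13

t = ln(2) / ln(1 + r) = 13.13 years


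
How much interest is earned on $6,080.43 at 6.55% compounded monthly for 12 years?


Compound interest earned = final amount − principal.
A = P(1 + r/n)^(nt) = $6,080.43 × (1 + 0.0655/12)^(12 × 12) = $13,315.62
Interest = A − P = $13,315.62 − $6,080.43 = $7,235.19

Interest = A - P = $7,235.19


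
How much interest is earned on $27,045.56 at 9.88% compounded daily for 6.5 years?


Compound interest earned = final amount − principal.
A = P(1 + r/n)^(nt) = $27,045.56 × (1 + 0.0988/365)^(365 × 6.5) = $51,399.89
Interest = A − P = $51,399.89 − $27,045.56 = $24,354.33

Interest = A - P = $24,354.33


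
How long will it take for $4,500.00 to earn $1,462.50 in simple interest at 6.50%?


Rearrange the simple interest formula for t:
I = P × r × t  ⇒  t = I / (P × r)
t = $1,462.50 / ($4,500.00 × 0.065)
t = 5

t = I/(P×r) = 5 years


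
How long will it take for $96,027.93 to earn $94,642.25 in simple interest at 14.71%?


Rearrange the simple interest formula for t:
I = P × r × t  ⇒  t = I / (P × r)
t = $94,642.25 / ($96,027.93 × 0.1471)
t = 6.7

t = I/(P×r) = 6.7 years


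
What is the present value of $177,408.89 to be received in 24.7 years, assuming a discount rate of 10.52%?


Present value formula: PV = FV / (1 + r)^t
PV = $177,408.89 / (1 + 0.1052)^24.7
PV = $177,408.89 / 11.830133
PV = $14,996.36

PV = FV / (1 + r)^t = $14,996.36


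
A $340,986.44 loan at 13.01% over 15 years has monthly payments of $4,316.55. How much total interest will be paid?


Total paid over the life of the loan = PMT × n.
Total paid = $4,316.55 × 180 = $776,979.00
Total interest = total paid − principal = $776,979.00 − $340,986.44 = $435,992.56

Total interest = (PMT × n) - PV = $435,992.56


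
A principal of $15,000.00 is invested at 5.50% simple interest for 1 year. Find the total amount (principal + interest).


Total amount formula: A = P(1 + rt) = P + P·r·t
Interest: I = P × r × t = $15,000.00 × 0.055 × 1 = $825.00
A = P + I = $15,000.00 + $825.00 = $15,825.00

A = P + I = P(1 + rt) = $15,825.00


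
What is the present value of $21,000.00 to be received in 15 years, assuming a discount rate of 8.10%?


Present value formula: PV = FV / (1 + r)^t
PV = $21,000.00 / (1 + 0.081)^15
PV = $21,000.00 / 3.216514
PV = $6,528.81

PV = FV / (1 + r)^t = $6,528.81


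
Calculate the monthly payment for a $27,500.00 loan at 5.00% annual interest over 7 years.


Loan payment formula: PMT = PV × r / (1 − (1 + r)^(−n))
Monthly rate r = 0.05/12 ≈ 0.00416667, n = 84 months
Denominator: 1 − (1 + 0.05/12)^(−84) = 0.294799
PMT = $27,500.00 × (0.05/12) / 0.294799
PMT = $388.68 per month

PMT = PV × r / (1-(1+r)^(-n)) = $388.68/month


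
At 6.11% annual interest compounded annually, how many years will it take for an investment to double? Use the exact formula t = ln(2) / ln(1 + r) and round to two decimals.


Doubling condition: (1 + r)^t = 2
Take ln of both sides: t × ln(1 + r) = ln(2)
t = ln(2) / ln(1 + r)
t = 0.693147 / 0.059306
t = 11.69

t = ln(2) / ln(1 + r) = 11.69 years


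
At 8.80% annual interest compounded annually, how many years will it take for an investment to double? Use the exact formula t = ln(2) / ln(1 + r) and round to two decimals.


Doubling condition: (1 + r)^t = 2
Take ln of both sides: t × ln(1 + r) = ln(2)
t = ln(2) / ln(1 + r)
t = 0.693147 / 0.084341
t = 8.22

t = ln(2) / ln(1 + r) = 8.22 years


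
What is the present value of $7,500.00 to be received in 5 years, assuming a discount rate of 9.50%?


Present value formula: PV = FV / (1 + r)^t
PV = $7,500.00 / (1 + 0.095)^5
PV = $7,500.00 / 1.574239
PV = $4,764.21

PV = FV / (1 + r)^t = $4,764.21


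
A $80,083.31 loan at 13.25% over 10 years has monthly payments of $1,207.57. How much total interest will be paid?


Total paid over the life of the loan = PMT × n.
Total paid = $1,207.57 × 120 = $144,908.40
Total interest = total paid − principal = $144,908.40 − $80,083.31 = $64,825.09

Total interest = (PMT × n) - PV = $64,825.09


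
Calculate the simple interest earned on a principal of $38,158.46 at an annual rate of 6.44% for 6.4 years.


Simple interest formula: I = P × r × t
I = $38,158.46 × 0.0644 × 6.4
I = $15,727.39

I = P × r × t = $15,727.39


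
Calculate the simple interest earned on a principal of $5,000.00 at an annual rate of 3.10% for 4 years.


Simple interest formula: I = P × r × t
I = $5,000.00 × 0.031 × 4
I = $620.00

I = P × r × t = $620.00


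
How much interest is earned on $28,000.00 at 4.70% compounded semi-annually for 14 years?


Compound interest earned = final amount − principal.
A = P(1 + r/n)^(nt) = $28,000.00 × (1 + 0.047/2)^(2 × 14) = $53,655.93
Interest = A − P = $53,655.93 − $28,000.00 = $25,655.93

Interest = A - P = $25,655.93


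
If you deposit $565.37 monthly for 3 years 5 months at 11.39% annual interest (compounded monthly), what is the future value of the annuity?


Future value of an ordinary annuity: FV = PMT × ((1 + r)^n − 1) / r
Monthly rate r = 0.1139/12 ≈ 0.00949167, n = 41
FV = $565.37 × ((1 + 0.1139/12)^41 − 1) / (0.1139/12)
FV = $565.37 × 49.836589
FV = $28,176.11

FV = PMT × ((1+r)^n - 1)/r = $28,176.11


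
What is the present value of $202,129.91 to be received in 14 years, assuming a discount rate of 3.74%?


Present value formula: PV = FV / (1 + r)^t
PV = $202,129.91 / (1 + 0.0374)^14
PV = $202,129.91 / 1.672043
PV = $120,887.99

PV = FV / (1 + r)^t = $120,887.99


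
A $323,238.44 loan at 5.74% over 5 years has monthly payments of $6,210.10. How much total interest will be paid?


Total paid over the life of the loan = PMT × n.
Total paid = $6,210.10 × 60 = $372,606.00
Total interest = total paid − principal = $372,606.00 − $323,238.44 = $49,367.56

Total interest = (PMT × n) - PV = $49,367.56


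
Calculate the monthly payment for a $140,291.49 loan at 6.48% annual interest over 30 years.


Loan payment formula: PMT = PV × r / (1 − (1 + r)^(−n))
Monthly rate r = 0.0648/12 = 0.0054, n = 360 months
Denominator: 1 − (1 + 0.0648/12)^(−360) = 0.856119
PMT = $140,291.49 × (0.0648/12) / 0.856119
PMT = $884.89 per month

PMT = PV × r / (1-(1+r)^(-n)) = $884.89/month


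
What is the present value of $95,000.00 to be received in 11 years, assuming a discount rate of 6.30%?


Present value formula: PV = FV / (1 + r)^t
PV = $95,000.00 / (1 + 0.063)^11
PV = $95,000.00 / 1.958240
PV = $48,512.95

PV = FV / (1 + r)^t = $48,512.95


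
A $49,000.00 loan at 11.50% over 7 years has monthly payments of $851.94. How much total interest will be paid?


Total paid over the life of the loan = PMT × n.
Total paid = $851.94 × 84 = $71,562.96
Total interest = total paid − principal = $71,562.96 − $49,000.00 = $22,562.96

Total interest = (PMT × n) - PV = $22,562.96


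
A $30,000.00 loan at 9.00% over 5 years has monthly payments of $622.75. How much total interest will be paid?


Total paid over the life of the loan = PMT × n.
Total paid = $622.75 × 60 = $37,365.00
Total interest = total paid − principal = $37,365.00 − $30,000.00 = $7,365.00

Total interest = (PMT × n) - PV = $7,365.00


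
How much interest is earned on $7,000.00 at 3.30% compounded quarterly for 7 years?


Compound interest earned = final amount − principal.
A = P(1 + r/n)^(nt) = $7,000.00 × (1 + 0.033/4)^(4 × 7) = $8,810.66
Interest = A − P = $8,810.66 − $7,000.00 = $1,810.66

Interest = A - P = $1,810.66


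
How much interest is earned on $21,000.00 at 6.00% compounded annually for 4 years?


Compound interest earned = final amount − principal.
A = P(1 + r/n)^(nt) = $21,000.00 × (1 + 0.06/1)^(1 × 4) = $26,512.02
Interest = A − P = $26,512.02 − $21,000.00 = $5,512.02

Interest = A - P = $5,512.02


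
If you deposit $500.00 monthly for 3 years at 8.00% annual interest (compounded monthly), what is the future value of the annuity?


Future value of an ordinary annuity: FV = PMT × ((1 + r)^n − 1) / r
Monthly rate r = 0.08/12 ≈ 0.00666667, n = 36
FV = $500.00 × ((1 + 0.08/12)^36 − 1) / (0.08/12)
FV = $500.00 × 40.535558
FV = $20,267.78

FV = PMT × ((1+r)^n - 1)/r = $20,267.78


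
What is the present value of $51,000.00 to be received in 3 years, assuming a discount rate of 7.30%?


Present value formula: PV = FV / (1 + r)^t
PV = $51,000.00 / (1 + 0.073)^3
PV = $51,000.00 / 1.235376
PV = $41,282.98

PV = FV / (1 + r)^t = $41,282.98


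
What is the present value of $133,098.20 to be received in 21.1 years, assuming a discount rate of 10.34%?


Present value formula: PV = FV / (1 + r)^t
PV = $133,098.20 / (1 + 0.1034)^21.1
PV = $133,098.20 / 7.973810
PV = $16,691.92

PV = FV / (1 + r)^t = $16,691.92


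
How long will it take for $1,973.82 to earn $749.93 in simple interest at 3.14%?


Rearrange the simple interest formula for t:
I = P × r × t  ⇒  t = I / (P × r)
t = $749.93 / ($1,973.82 × 0.0314)
t = 12.1

t = I/(P×r) = 12.1 years


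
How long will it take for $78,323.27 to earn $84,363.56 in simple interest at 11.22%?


Rearrange the simple interest formula for t:
I = P × r × t  ⇒  t = I / (P × r)
t = $84,363.56 / ($78,323.27 × 0.1122)
t = 9.6

t = I/(P×r) = 9.6 years


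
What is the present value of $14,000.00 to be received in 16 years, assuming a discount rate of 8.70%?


Present value formula: PV = FV / (1 + r)^t
PV = $14,000.00 / (1 + 0.087)^16
PV = $14,000.00 / 3.799030
PV = $3,685.15

PV = FV / (1 + r)^t = $3,685.15


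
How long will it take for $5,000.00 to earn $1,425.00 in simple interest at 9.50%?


Rearrange the simple interest formula for t:
I = P × r × t  ⇒  t = I / (P × r)
t = $1,425.00 / ($5,000.00 × 0.095)
t = 3

t = I/(P×r) = 3 years


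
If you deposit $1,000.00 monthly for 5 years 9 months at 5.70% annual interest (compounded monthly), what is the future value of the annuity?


Future value of an ordinary annuity: FV = PMT × ((1 + r)^n − 1) / r
Monthly rate r = 0.057/12 = 0.00475, n = 69
FV = $1,000.00 × ((1 + 0.057/12)^69 − 1) / (0.057/12)
FV = $1,000.00 × 81.424314
FV = $81,424.31

FV = PMT × ((1+r)^n - 1)/r = $81,424.31


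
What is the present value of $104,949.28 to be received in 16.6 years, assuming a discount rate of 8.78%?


Present value formula: PV = FV / (1 + r)^t
PV = $104,949.28 / (1 + 0.0878)^16.6
PV = $104,949.28 / 4.043098
PV = $25,957.64

PV = FV / (1 + r)^t = $25,957.64


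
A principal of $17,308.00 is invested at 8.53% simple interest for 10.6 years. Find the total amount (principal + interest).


Total amount formula: A = P(1 + rt) = P + P·r·t
Interest: I = P × r × t = $17,308.00 × 0.0853 × 10.6 = $15,649.55
A = P + I = $17,308.00 + $15,649.55 = $32,957.55

A = P + I = P(1 + rt) = $32,957.55


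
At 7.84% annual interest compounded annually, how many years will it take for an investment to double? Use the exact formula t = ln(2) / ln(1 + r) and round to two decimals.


Doubling condition: (1 + r)^t = 2
Take ln of both sides: t × ln(1 + r) = ln(2)
t = ln(2) / ln(1 + r)
t = 0.693147 / 0.075478
t = 9.18

t = ln(2) / ln(1 + r) = 9.18 years


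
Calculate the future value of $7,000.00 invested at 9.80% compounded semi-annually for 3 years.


Compound interest formula: A = P(1 + r/n)^(nt)
A = $7,000.00 × (1 + 0.098/2)^(2 × 3)
Growth factor: (1 + 0.098/2)^6 = 1.332456
A = $7,000.00 × 1.332456
A = $9,327.19

A = P(1 + r/n)^(nt) = $9,327.19
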